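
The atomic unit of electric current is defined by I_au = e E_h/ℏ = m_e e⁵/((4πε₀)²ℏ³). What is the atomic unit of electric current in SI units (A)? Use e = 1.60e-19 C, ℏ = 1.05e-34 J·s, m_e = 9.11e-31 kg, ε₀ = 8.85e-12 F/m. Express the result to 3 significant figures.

I_au = e E_h/ℏ = m_e e⁵/((4πε₀)²ℏ³)
E_h = 4.38e-18 J
e·E_h/ℏ = 6.67e-3 A

6.67e-3 A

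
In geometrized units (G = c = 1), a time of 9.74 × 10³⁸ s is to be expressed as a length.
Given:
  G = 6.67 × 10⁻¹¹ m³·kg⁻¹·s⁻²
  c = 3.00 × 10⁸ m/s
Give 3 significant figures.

2.92 × 10⁴⁷ m

Time → length via c.
9.74 × 10³⁸ s × (c) = 2.92 × 10⁴⁷ m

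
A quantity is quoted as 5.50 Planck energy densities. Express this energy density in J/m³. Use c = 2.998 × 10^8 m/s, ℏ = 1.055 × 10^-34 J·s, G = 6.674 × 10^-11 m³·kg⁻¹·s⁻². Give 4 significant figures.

2.548 × 10^114 J/m³

One Planck energy density: u_P = c⁷/(ℏG²) = 4.632 × 10^113 J/m³.
5.50 × 4.632 × 10^113 J/m³ = 2.548 × 10^114 J/m³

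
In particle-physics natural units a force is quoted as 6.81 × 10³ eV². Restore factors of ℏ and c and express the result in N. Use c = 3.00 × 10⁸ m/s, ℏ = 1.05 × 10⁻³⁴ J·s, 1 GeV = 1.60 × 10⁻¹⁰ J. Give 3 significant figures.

Force is [E]/[L] = [E]²/(ℏc); restore (ℏc)⁻¹.
1 GeV² → 1/(ℏc) × (1 GeV in J)² = 8.13 × 10⁵ N.
Convert the energy scale: 6.81 × 10³ eV² = 6.81 × 10⁻¹⁵ GeV².
Result: 6.81 × 10⁻¹⁵ × 8.13 × 10⁵ = 5.53 × 10⁻⁹ N.

5.53 × 10⁻⁹ N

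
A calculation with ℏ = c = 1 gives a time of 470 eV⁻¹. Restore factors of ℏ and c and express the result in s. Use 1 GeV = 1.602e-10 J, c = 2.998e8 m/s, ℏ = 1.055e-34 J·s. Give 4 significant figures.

A time is [E]⁻¹ in ℏ=c=1; restore one factor of ℏ.
1 GeV⁻¹ → ℏ × (1 GeV in J)⁻¹ = 6.586e-25 s.
Convert the energy scale: 470 eV⁻¹ = 4.70e11 GeV⁻¹.
Result: 4.70e11 × 6.586e-25 = 3.095e-13 s.

3.095e-13 s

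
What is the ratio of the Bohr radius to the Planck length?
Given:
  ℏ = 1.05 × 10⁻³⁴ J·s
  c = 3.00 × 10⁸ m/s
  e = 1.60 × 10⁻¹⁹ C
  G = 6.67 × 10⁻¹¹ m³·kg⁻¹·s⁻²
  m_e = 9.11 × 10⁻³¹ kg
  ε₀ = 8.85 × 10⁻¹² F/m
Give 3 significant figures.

Bohr radius: a₀ = 4πε₀ℏ²/(m_e e²) = 5.26 × 10⁻¹¹ m
Planck length: ℓ_P = √(ℏG/c³) = 1.61 × 10⁻³⁵ m
ratio = 5.26 × 10⁻¹¹ / 1.61 × 10⁻³⁵ = 3.26 × 10²⁴

3.26 × 10²⁴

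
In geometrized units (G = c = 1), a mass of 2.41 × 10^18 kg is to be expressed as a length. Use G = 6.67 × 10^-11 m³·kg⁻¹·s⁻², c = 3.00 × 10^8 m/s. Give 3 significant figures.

1.79 × 10^-9 m

In G = c = 1 units mass has dimensions of length; the conversion factor is G/c².
2.41 × 10^18 kg × (G/c²) = 1.79 × 10^-9 m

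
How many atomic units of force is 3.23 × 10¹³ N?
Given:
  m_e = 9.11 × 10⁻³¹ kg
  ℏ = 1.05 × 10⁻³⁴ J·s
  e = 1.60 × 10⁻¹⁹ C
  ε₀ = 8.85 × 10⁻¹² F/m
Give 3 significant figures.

3.88 × 10²⁰

atomic unit of force: F_au = E_h/a₀ = m_e²e⁶/((4πε₀)³ℏ⁴) = 8.33 × 10⁻⁸ N.
3.23 × 10¹³ / 8.33 × 10⁻⁸ = 3.88 × 10²⁰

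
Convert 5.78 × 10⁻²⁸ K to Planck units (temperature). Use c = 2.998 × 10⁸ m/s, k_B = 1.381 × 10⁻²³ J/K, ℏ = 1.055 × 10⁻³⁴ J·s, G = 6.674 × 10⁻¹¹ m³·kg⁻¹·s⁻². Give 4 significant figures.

Planck temperature: T_P = √(ℏc⁵/G) / k_B = 1.417 × 10³² K.
5.78 × 10⁻²⁸ / 1.417 × 10³² = 4.080 × 10⁻⁶⁰

4.080 × 10⁻⁶⁰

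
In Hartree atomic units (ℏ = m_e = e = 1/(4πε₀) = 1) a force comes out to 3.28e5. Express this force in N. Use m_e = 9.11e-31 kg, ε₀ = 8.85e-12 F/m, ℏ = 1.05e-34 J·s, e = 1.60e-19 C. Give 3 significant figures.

0.0273 N

One atomic unit of force: F_au = E_h/a₀ = m_e²e⁶/((4πε₀)³ℏ⁴) = 8.33e-8 N.
3.28e5 × 8.33e-8 N = 0.0273 N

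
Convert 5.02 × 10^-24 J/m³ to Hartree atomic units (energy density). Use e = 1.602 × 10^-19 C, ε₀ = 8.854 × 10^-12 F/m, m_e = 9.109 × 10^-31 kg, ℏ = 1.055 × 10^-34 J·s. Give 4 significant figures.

1.714 × 10^-37

atomic unit of energy density: u_au = E_h/a₀³ = m_e⁴e¹⁰/((4πε₀)⁵ℏ⁸) = 2.929 × 10^13 J/m³.
5.02 × 10^-24 / 2.929 × 10^13 = 1.714 × 10^-37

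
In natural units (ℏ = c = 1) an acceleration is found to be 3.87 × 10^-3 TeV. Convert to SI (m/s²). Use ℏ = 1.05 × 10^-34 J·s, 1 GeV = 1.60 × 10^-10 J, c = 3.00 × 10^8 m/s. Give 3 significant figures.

1.77 × 10^33 m/s²

Acceleration is [L]/[T]² = c·[E]/ℏ.
1 GeV → c/ℏ × (1 GeV in J) = 4.57 × 10^32 m/s².
Convert the energy scale: 3.87 × 10^-3 TeV = 3.87 GeV.
Result: 3.87 × 4.57 × 10^32 = 1.77 × 10^33 m/s².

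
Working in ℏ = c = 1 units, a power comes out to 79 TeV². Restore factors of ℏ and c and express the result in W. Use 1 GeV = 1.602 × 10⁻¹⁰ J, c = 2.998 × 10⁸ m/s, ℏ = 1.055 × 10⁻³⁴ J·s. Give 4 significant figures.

1.922 × 10²² W

Power is [E]/[T] = [E]²/ℏ.
1 GeV² → 1/ℏ × (1 GeV in J)² = 2.433 × 10¹⁴ W.
Convert the energy scale: 79 TeV² = 7.90 × 10⁷ GeV².
Result: 7.90 × 10⁷ × 2.433 × 10¹⁴ = 1.922 × 10²² W.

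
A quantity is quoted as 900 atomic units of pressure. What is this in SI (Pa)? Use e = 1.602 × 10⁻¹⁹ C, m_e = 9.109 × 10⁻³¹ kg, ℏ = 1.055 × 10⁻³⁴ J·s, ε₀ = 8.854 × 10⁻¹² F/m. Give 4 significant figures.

One atomic unit of pressure: P_au = E_h/a₀³ = m_e⁴e¹⁰/((4πε₀)⁵ℏ⁸) = 2.929 × 10¹³ Pa.
900 × 2.929 × 10¹³ Pa = 2.636 × 10¹⁶ Pa

2.636 × 10¹⁶ Pa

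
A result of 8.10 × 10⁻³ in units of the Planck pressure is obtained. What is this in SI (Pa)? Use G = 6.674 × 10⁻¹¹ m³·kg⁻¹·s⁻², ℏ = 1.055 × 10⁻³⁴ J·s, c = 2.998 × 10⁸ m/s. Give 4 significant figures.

One Planck pressure: p_P = c⁷/(ℏG²) = 4.632 × 10¹¹³ Pa.
8.10 × 10⁻³ × 4.632 × 10¹¹³ Pa = 3.752 × 10¹¹¹ Pa

3.752 × 10¹¹¹ Pa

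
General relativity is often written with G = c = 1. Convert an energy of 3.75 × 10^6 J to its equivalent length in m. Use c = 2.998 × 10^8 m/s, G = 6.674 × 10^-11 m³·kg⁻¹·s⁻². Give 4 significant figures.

3.098 × 10^-38 m

Energy → length via G/c⁴.
3.75 × 10^6 J × (G/c⁴) = 3.098 × 10^-38 m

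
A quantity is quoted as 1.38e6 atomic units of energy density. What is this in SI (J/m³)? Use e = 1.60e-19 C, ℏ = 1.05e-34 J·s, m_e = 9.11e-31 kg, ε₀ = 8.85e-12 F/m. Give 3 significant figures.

4.16e19 J/m³

One atomic unit of energy density: u_au = E_h/a₀³ = m_e⁴e¹⁰/((4πε₀)⁵ℏ⁸) = 3.01e13 J/m³.
1.38e6 × 3.01e13 J/m³ = 4.16e19 J/m³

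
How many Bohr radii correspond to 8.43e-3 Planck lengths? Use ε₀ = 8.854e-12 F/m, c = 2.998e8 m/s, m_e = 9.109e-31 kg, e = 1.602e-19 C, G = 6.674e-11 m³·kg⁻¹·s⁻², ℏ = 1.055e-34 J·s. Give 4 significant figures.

2.572e-27

Planck length: ℓ_P = √(ℏG/c³) = 1.616e-35 m
Bohr radius: a₀ = 4πε₀ℏ²/(m_e e²) = 5.297e-11 m
8.43e-3 × 1.616e-35 / 5.297e-11 = 2.572e-27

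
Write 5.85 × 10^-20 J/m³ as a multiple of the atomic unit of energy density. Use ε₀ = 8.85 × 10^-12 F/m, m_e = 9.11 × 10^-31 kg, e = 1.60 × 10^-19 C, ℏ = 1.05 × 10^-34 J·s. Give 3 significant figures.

atomic unit of energy density: u_au = E_h/a₀³ = m_e⁴e¹⁰/((4πε₀)⁵ℏ⁸) = 3.01 × 10^13 J/m³.
5.85 × 10^-20 / 3.01 × 10^13 = 1.94 × 10^-33

1.94 × 10^-33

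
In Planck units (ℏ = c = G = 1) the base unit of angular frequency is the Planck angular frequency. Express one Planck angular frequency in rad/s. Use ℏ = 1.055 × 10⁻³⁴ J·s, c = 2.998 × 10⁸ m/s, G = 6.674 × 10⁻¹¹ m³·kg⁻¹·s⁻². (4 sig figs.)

ω_P = √(c⁵/(ℏG))
  = √(3.440 × 10⁸⁶)
  = 1.855 × 10⁴³ rad/s

1.855 × 10⁴³ rad/s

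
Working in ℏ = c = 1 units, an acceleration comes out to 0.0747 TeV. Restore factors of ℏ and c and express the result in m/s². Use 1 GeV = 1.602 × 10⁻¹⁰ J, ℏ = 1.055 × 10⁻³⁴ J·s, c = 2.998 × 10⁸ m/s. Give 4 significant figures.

3.401 × 10³⁴ m/s²

Acceleration is [L]/[T]² = c·[E]/ℏ.
1 GeV → c/ℏ × (1 GeV in J) = 4.552 × 10³² m/s².
Convert the energy scale: 0.0747 TeV = 74.7 GeV.
Result: 74.7 × 4.552 × 10³² = 3.401 × 10³⁴ m/s².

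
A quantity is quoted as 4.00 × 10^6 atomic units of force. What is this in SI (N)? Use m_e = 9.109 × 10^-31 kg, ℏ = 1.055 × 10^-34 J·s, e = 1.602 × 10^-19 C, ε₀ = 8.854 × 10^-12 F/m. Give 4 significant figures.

One atomic unit of force: F_au = E_h/a₀ = m_e²e⁶/((4πε₀)³ℏ⁴) = 8.220 × 10^-8 N.
4.00 × 10^6 × 8.220 × 10^-8 N = 0.3288 N

0.3288 N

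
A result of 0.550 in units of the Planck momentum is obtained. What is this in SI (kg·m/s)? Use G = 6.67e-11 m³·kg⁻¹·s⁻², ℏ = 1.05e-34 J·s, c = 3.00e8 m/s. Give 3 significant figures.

3.59 kg·m/s

One Planck momentum: p_P = √(ℏc³/G) = 6.52 kg·m/s.
0.550 × 6.52 kg·m/s = 3.59 kg·m/s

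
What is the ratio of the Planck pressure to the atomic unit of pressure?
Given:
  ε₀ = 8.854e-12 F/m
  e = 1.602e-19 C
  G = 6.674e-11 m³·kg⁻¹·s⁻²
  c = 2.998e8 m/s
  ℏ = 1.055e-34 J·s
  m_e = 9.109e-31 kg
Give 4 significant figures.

1.581e100

Planck pressure: p_P = c⁷/(ℏG²) = 4.632e113 Pa
atomic unit of pressure: P_au = E_h/a₀³ = m_e⁴e¹⁰/((4πε₀)⁵ℏ⁸) = 2.929e13 Pa
ratio = 4.632e113 / 2.929e13 = 1.581e100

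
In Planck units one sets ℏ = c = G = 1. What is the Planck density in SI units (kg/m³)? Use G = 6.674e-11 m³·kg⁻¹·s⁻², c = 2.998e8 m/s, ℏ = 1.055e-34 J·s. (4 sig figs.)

5.154e96 kg/m³

ρ_P = c⁵/(ℏG²)
  = 2.422e42 / 4.699e-55
  = 5.154e96 kg/m³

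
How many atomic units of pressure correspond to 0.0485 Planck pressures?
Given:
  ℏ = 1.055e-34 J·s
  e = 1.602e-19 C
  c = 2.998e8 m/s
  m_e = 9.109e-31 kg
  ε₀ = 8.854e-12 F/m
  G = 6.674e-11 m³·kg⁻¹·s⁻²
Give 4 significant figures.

7.670e98

Planck pressure: p_P = c⁷/(ℏG²) = 4.632e113 Pa
atomic unit of pressure: P_au = E_h/a₀³ = m_e⁴e¹⁰/((4πε₀)⁵ℏ⁸) = 2.929e13 Pa
0.0485 × 4.632e113 / 2.929e13 = 7.670e98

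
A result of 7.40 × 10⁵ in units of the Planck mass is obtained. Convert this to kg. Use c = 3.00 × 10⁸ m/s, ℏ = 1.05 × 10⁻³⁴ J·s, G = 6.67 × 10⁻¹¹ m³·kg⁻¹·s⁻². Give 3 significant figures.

0.0161 kg

One Planck mass: m_P = √(ℏc/G) = 2.17 × 10⁻⁸ kg.
7.40 × 10⁵ × 2.17 × 10⁻⁸ kg = 0.0161 kg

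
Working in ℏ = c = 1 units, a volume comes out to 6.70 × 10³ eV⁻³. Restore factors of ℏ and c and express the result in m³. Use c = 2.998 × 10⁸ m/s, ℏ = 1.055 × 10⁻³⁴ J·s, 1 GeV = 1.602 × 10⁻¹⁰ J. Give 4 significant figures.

5.156 × 10⁻¹⁷ m³

Volume is [L]³ = [E]⁻³·(ℏc)³.
1 GeV⁻³ → (ℏc)³ × (1 GeV in J)⁻³ = 7.696 × 10⁻⁴⁸ m³.
Convert the energy scale: 6.70 × 10³ eV⁻³ = 6.70 × 10³⁰ GeV⁻³.
Result: 6.70 × 10³⁰ × 7.696 × 10⁻⁴⁸ = 5.156 × 10⁻¹⁷ m³.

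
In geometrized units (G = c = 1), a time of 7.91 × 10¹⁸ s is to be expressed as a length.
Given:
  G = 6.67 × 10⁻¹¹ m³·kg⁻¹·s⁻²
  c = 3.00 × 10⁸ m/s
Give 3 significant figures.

2.37 × 10²⁷ m

Time → length via c.
7.91 × 10¹⁸ s × (c) = 2.37 × 10²⁷ m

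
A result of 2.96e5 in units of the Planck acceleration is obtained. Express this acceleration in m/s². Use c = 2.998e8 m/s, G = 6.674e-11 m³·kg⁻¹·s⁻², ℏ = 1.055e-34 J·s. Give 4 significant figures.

1.646e57 m/s²

One Planck acceleration: a_P = √(c⁷/(ℏG)) = 5.560e51 m/s².
2.96e5 × 5.560e51 m/s² = 1.646e57 m/s²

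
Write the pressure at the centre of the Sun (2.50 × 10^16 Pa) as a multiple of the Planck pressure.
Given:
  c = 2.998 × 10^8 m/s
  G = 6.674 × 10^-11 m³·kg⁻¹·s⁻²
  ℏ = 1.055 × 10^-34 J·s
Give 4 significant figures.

5.397 × 10^-98

Planck pressure: p_P = c⁷/(ℏG²) = 4.632 × 10^113 Pa.
2.50 × 10^16 / 4.632 × 10^113 = 5.397 × 10^-98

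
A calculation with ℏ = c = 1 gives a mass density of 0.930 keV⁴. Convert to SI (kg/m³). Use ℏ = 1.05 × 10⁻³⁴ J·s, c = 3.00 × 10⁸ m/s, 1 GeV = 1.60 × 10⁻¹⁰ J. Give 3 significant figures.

Mass density is [E]/(c²[L]³) = [E]⁴/(ℏ³c⁵).
1 GeV⁴ → 1/(ℏ³c⁵) × (1 GeV in J)⁴ = 2.33 × 10²⁰ kg/m³.
Convert the energy scale: 0.930 keV⁴ = 9.30 × 10⁻²⁵ GeV⁴.
Result: 9.30 × 10⁻²⁵ × 2.33 × 10²⁰ = 2.17 × 10⁻⁴ kg/m³.

2.17 × 10⁻⁴ kg/m³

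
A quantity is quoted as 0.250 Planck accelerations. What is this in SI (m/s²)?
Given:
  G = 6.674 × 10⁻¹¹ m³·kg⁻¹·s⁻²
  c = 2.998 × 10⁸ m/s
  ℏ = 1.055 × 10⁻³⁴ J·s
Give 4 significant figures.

1.390 × 10⁵¹ m/s²

One Planck acceleration: a_P = √(c⁷/(ℏG)) = 5.560 × 10⁵¹ m/s².
0.250 × 5.560 × 10⁵¹ m/s² = 1.390 × 10⁵¹ m/s²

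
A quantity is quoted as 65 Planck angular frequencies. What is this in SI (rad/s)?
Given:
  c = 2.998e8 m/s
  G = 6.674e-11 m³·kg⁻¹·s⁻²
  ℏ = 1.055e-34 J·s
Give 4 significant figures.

One Planck angular frequency: ω_P = √(c⁵/(ℏG)) = 1.855e43 rad/s.
65 × 1.855e43 rad/s = 1.206e45 rad/s

1.206e45 rad/s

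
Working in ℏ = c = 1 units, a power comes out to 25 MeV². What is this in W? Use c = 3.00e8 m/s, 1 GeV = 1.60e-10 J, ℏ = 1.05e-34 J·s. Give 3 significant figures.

Power is [E]/[T] = [E]²/ℏ.
1 GeV² → 1/ℏ × (1 GeV in J)² = 2.44e14 W.
Convert the energy scale: 25 MeV² = 2.50e-5 GeV².
Result: 2.50e-5 × 2.44e14 = 6.10e9 W.

6.10e9 W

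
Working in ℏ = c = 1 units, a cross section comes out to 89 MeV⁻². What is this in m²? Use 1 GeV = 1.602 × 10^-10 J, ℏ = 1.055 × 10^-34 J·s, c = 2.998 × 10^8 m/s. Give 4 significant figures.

Area is [L]² = [E]⁻²·(ℏc)²; restore (ℏc)².
1 GeV⁻² → (ℏc)² × (1 GeV in J)⁻² = 3.898 × 10^-32 m².
Convert the energy scale: 89 MeV⁻² = 8.90 × 10^7 GeV⁻².
Result: 8.90 × 10^7 × 3.898 × 10^-32 = 3.469 × 10^-24 m².

3.469 × 10^-24 m²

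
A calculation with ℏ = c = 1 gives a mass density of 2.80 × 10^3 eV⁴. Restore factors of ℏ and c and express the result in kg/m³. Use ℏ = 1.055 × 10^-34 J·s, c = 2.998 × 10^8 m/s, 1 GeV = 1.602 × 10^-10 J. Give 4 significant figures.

6.485 × 10^-13 kg/m³

Mass density is [E]/(c²[L]³) = [E]⁴/(ℏ³c⁵).
1 GeV⁴ → 1/(ℏ³c⁵) × (1 GeV in J)⁴ = 2.316 × 10^20 kg/m³.
Convert the energy scale: 2.80 × 10^3 eV⁴ = 2.80 × 10^-33 GeV⁴.
Result: 2.80 × 10^-33 × 2.316 × 10^20 = 6.485 × 10^-13 kg/m³.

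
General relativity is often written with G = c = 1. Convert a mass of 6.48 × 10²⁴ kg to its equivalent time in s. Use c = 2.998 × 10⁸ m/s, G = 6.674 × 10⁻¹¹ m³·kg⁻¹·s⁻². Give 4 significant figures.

Mass → time via G/c³.
6.48 × 10²⁴ kg × (G/c³) = 1.605 × 10⁻¹¹ s

1.605 × 10⁻¹¹ s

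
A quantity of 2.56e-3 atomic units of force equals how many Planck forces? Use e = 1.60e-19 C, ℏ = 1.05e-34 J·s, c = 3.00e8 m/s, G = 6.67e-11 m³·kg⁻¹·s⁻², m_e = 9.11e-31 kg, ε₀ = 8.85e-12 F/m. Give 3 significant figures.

1.76e-54

atomic unit of force: F_au = E_h/a₀ = m_e²e⁶/((4πε₀)³ℏ⁴) = 8.33e-8 N
Planck force: F_P = c⁴/G = 1.21e44 N
2.56e-3 × 8.33e-8 / 1.21e44 = 1.76e-54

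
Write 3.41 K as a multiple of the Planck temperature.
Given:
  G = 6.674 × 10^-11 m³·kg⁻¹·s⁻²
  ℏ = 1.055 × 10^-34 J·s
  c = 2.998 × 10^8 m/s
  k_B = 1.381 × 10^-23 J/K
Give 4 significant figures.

Planck temperature: T_P = √(ℏc⁵/G) / k_B = 1.417 × 10^32 K.
3.41 / 1.417 × 10^32 = 2.407 × 10^-32

2.407 × 10^-32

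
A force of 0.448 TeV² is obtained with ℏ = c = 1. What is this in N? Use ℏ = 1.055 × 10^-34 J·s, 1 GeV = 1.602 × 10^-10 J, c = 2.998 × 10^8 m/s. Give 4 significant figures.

3.635 × 10^11 N

Force is [E]/[L] = [E]²/(ℏc); restore (ℏc)⁻¹.
1 GeV² → 1/(ℏc) × (1 GeV in J)² = 8.114 × 10^5 N.
Convert the energy scale: 0.448 TeV² = 4.48 × 10^5 GeV².
Result: 4.48 × 10^5 × 8.114 × 10^5 = 3.635 × 10^11 N.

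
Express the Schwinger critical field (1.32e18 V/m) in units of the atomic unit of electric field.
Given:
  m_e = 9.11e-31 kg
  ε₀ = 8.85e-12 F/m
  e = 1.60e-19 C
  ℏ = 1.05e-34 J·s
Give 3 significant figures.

2.54e6

atomic unit of electric field: E_au = E_h/(e a₀) = m_e²e⁵/((4πε₀)³ℏ⁴) = 5.20e11 V/m.
1.32e18 / 5.20e11 = 2.54e6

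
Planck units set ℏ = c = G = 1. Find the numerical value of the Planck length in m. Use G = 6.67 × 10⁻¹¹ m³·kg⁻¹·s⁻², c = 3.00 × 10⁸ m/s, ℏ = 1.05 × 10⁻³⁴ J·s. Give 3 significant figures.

Dimensional analysis gives ℓ_P = √(ℏG/c³).
  = √(2.59 × 10⁻⁷⁰)
  = 1.61 × 10⁻³⁵ m

1.61 × 10⁻³⁵ m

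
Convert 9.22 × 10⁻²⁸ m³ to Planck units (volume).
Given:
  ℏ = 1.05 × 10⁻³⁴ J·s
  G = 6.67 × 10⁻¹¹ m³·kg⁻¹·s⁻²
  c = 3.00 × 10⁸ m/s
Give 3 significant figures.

2.21 × 10⁷⁷

Planck volume: V_P = (ℏG/c³)^(3/2) = 4.18 × 10⁻¹⁰⁵ m³.
9.22 × 10⁻²⁸ / 4.18 × 10⁻¹⁰⁵ = 2.21 × 10⁷⁷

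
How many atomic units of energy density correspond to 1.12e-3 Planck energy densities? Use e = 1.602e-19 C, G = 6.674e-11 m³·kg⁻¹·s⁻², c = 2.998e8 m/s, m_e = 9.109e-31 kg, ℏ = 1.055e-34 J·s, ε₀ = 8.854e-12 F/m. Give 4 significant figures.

1.771e97

Planck energy density: u_P = c⁷/(ℏG²) = 4.632e113 J/m³
atomic unit of energy density: u_au = E_h/a₀³ = m_e⁴e¹⁰/((4πε₀)⁵ℏ⁸) = 2.929e13 J/m³
1.12e-3 × 4.632e113 / 2.929e13 = 1.771e97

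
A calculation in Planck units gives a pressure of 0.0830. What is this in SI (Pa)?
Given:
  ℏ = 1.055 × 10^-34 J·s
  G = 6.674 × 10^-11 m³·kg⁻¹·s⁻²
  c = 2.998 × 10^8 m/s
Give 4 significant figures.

3.845 × 10^112 Pa

One Planck pressure: p_P = c⁷/(ℏG²) = 4.632 × 10^113 Pa.
0.0830 × 4.632 × 10^113 Pa = 3.845 × 10^112 Pa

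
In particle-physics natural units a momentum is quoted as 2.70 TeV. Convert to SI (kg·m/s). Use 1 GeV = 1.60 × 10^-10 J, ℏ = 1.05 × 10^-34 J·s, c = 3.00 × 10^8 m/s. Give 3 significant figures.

1.44 × 10^-15 kg·m/s

Momentum is [E]/c; divide by c.
1 GeV → 1/c × (1 GeV in J) = 5.33 × 10^-19 kg·m/s.
Convert the energy scale: 2.70 TeV = 2.70 × 10^3 GeV.
Result: 2.70 × 10^3 × 5.33 × 10^-19 = 1.44 × 10^-15 kg·m/s.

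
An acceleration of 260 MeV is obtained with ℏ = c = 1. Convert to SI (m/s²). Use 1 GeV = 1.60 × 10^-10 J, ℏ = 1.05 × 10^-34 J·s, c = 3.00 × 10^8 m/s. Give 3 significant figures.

Acceleration is [L]/[T]² = c·[E]/ℏ.
1 GeV → c/ℏ × (1 GeV in J) = 4.57 × 10^32 m/s².
Convert the energy scale: 260 MeV = 0.260 GeV.
Result: 0.260 × 4.57 × 10^32 = 1.19 × 10^32 m/s².

1.19 × 10^32 m/s²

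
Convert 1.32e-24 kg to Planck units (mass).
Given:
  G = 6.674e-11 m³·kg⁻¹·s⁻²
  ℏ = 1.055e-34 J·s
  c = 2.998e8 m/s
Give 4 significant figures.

6.064e-17

Planck mass: m_P = √(ℏc/G) = 2.177e-8 kg.
1.32e-24 / 2.177e-8 = 6.064e-17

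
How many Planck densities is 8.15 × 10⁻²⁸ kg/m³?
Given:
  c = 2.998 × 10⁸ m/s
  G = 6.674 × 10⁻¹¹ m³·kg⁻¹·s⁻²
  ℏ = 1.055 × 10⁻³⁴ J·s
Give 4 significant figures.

1.581 × 10⁻¹²⁴

Planck density: ρ_P = c⁵/(ℏG²) = 5.154 × 10⁹⁶ kg/m³.
8.15 × 10⁻²⁸ / 5.154 × 10⁹⁶ = 1.581 × 10⁻¹²⁴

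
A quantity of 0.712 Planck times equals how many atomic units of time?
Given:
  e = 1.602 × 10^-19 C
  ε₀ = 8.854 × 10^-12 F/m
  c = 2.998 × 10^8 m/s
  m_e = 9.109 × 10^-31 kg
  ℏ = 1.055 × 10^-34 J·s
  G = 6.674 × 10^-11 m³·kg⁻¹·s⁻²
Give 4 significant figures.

1.584 × 10^-27

Planck time: t_P = √(ℏG/c⁵) = 5.392 × 10^-44 s
atomic unit of time: τ_au = (4πε₀)²ℏ³/(m_e e⁴) = 2.423 × 10^-17 s
0.712 × 5.392 × 10^-44 / 2.423 × 10^-17 = 1.584 × 10^-27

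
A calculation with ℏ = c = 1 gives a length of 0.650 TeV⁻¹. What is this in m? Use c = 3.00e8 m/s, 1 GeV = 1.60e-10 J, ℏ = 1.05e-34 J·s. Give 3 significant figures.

A length is [E]⁻¹ in ℏ=c=1; restore one factor of ℏc.
1 GeV⁻¹ → ℏc × (1 GeV in J)⁻¹ = 1.97e-16 m.
Convert the energy scale: 0.650 TeV⁻¹ = 6.50e-4 GeV⁻¹.
Result: 6.50e-4 × 1.97e-16 = 1.28e-19 m.

1.28e-19 m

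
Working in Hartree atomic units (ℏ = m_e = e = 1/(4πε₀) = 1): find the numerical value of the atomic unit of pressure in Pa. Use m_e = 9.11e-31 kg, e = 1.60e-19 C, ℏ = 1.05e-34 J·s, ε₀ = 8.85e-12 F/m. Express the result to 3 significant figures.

From ℏ = m_e = e = 1/(4πε₀) = 1 the pressure scale is P_au = E_h/a₀³ = m_e⁴e¹⁰/((4πε₀)⁵ℏ⁸).
E_h = 4.38e-18 J
a₀ = 5.26e-11 m
E_h/a₀³ = 3.01e13 Pa

3.01e13 Pa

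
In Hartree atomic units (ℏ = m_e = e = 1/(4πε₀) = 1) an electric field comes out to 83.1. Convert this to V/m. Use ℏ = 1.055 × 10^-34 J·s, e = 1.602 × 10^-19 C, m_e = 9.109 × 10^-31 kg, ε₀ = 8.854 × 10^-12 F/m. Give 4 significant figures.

One atomic unit of electric field: E_au = E_h/(e a₀) = m_e²e⁵/((4πε₀)³ℏ⁴) = 5.131 × 10^11 V/m.
83.1 × 5.131 × 10^11 V/m = 4.264 × 10^13 V/m

4.264 × 10^13 V/m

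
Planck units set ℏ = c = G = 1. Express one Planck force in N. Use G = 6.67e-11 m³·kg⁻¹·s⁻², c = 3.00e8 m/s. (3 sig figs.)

1.21e44 N

The unique combination of the constants set to 1 with dimensions of force is F_P = c⁴/G.
  = 8.10e33 / 6.67e-11
  = 1.21e44 N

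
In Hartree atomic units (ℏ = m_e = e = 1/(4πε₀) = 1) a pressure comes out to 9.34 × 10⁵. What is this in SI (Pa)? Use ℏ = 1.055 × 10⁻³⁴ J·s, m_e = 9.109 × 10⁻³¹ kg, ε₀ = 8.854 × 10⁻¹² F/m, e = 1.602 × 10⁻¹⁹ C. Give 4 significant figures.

One atomic unit of pressure: P_au = E_h/a₀³ = m_e⁴e¹⁰/((4πε₀)⁵ℏ⁸) = 2.929 × 10¹³ Pa.
9.34 × 10⁵ × 2.929 × 10¹³ Pa = 2.736 × 10¹⁹ Pa

2.736 × 10¹⁹ Pa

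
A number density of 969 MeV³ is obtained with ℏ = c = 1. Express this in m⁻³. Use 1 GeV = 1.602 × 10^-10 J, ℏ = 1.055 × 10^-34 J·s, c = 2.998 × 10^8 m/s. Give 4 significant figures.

Number density is [L]⁻³ = [E]³/(ℏc)³.
1 GeV³ → 1/(ℏc)³ × (1 GeV in J)³ = 1.299 × 10^47 m⁻³.
Convert the energy scale: 969 MeV³ = 9.69 × 10^-7 GeV³.
Result: 9.69 × 10^-7 × 1.299 × 10^47 = 1.259 × 10^41 m⁻³.

1.259 × 10^41 m⁻³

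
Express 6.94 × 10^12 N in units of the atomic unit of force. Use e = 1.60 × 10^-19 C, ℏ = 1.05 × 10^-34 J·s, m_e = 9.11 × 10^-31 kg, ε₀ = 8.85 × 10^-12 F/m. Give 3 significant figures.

atomic unit of force: F_au = E_h/a₀ = m_e²e⁶/((4πε₀)³ℏ⁴) = 8.33 × 10^-8 N.
6.94 × 10^12 / 8.33 × 10^-8 = 8.33 × 10^19

8.33 × 10^19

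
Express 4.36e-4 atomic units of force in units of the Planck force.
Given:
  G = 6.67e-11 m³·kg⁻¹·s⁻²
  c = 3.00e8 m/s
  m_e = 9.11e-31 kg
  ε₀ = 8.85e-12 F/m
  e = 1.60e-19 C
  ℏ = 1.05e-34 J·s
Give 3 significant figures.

2.99e-55

atomic unit of force: F_au = E_h/a₀ = m_e²e⁶/((4πε₀)³ℏ⁴) = 8.33e-8 N
Planck force: F_P = c⁴/G = 1.21e44 N
4.36e-4 × 8.33e-8 / 1.21e44 = 2.99e-55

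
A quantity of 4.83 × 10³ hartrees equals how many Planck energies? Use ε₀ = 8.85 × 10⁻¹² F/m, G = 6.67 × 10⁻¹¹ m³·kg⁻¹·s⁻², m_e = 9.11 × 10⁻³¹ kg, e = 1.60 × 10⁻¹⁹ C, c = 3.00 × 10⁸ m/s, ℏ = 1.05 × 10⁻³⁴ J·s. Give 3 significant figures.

hartree: E_h = m_e e⁴/(4πε₀ℏ)² = 4.38 × 10⁻¹⁸ J
Planck energy: E_P = √(ℏc⁵/G) = 1.96 × 10⁹ J
4.83 × 10³ × 4.38 × 10⁻¹⁸ / 1.96 × 10⁹ = 1.08 × 10⁻²³

1.08 × 10⁻²³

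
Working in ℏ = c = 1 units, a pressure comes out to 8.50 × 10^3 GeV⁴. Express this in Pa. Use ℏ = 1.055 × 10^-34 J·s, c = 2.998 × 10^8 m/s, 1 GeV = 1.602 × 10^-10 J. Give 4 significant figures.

1.769 × 10^41 Pa

Pressure is [E]/[L]³ = [E]⁴/(ℏc)³.
1 GeV⁴ → 1/(ℏc)³ × (1 GeV in J)⁴ = 2.082 × 10^37 Pa.
Result: 8.50 × 10^3 × 2.082 × 10^37 = 1.769 × 10^41 Pa.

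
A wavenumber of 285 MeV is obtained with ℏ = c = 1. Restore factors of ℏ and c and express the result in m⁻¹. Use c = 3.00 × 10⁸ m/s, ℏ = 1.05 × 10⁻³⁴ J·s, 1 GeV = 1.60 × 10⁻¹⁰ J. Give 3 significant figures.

1.45 × 10¹⁵ m⁻¹

Inverse length is [E]/(ℏc).
1 GeV → 1/(ℏc) × (1 GeV in J) = 5.08 × 10¹⁵ m⁻¹.
Convert the energy scale: 285 MeV = 0.285 GeV.
Result: 0.285 × 5.08 × 10¹⁵ = 1.45 × 10¹⁵ m⁻¹.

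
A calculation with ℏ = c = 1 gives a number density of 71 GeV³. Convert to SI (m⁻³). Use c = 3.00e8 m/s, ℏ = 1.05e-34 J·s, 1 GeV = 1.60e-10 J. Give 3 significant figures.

Number density is [L]⁻³ = [E]³/(ℏc)³.
1 GeV³ → 1/(ℏc)³ × (1 GeV in J)³ = 1.31e47 m⁻³.
Result: 71 × 1.31e47 = 9.30e48 m⁻³.

9.30e48 m⁻³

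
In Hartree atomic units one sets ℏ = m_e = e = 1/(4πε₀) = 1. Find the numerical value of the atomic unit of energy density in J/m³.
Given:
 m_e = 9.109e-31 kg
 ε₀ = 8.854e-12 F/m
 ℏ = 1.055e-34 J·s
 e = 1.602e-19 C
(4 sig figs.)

u_au = E_h/a₀³ = m_e⁴e¹⁰/((4πε₀)⁵ℏ⁸)
E_h = 4.354e-18 J
a₀ = 5.297e-11 m
E_h/a₀³ = 2.929e13 J/m³

2.929e13 J/m³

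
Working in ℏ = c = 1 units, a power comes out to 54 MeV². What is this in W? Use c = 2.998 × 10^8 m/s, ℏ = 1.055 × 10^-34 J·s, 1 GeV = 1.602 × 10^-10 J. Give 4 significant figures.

1.314 × 10^10 W

Power is [E]/[T] = [E]²/ℏ.
1 GeV² → 1/ℏ × (1 GeV in J)² = 2.433 × 10^14 W.
Convert the energy scale: 54 MeV² = 5.40 × 10^-5 GeV².
Result: 5.40 × 10^-5 × 2.433 × 10^14 = 1.314 × 10^10 W.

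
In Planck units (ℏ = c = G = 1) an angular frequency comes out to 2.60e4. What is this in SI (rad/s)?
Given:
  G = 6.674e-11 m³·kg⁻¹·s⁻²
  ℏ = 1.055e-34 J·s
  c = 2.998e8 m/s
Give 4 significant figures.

One Planck angular frequency: ω_P = √(c⁵/(ℏG)) = 1.855e43 rad/s.
2.60e4 × 1.855e43 rad/s = 4.822e47 rad/s

4.822e47 rad/s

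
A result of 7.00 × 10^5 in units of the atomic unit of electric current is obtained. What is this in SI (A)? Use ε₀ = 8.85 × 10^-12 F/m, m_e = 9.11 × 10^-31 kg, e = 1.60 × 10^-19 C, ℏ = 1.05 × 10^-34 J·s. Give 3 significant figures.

One atomic unit of electric current: I_au = e E_h/ℏ = m_e e⁵/((4πε₀)²ℏ³) = 6.67 × 10^-3 A.
7.00 × 10^5 × 6.67 × 10^-3 A = 4.67 × 10^3 A

4.67 × 10^3 A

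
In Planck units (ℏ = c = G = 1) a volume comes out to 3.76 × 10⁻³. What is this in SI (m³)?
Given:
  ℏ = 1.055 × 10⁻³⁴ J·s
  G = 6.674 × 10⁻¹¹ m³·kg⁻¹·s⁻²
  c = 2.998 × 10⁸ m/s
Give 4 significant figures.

1.588 × 10⁻¹⁰⁷ m³

One Planck volume: V_P = (ℏG/c³)^(3/2) = 4.224 × 10⁻¹⁰⁵ m³.
3.76 × 10⁻³ × 4.224 × 10⁻¹⁰⁵ m³ = 1.588 × 10⁻¹⁰⁷ m³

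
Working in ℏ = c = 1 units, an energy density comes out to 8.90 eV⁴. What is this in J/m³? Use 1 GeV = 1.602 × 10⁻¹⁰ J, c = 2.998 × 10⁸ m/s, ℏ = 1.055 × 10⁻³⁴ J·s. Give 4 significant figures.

185.3 J/m³

[E]/[L]³ = [E]⁴/(ℏc)³; restore (ℏc)⁻³.
1 GeV⁴ → 1/(ℏc)³ × (1 GeV in J)⁴ = 2.082 × 10³⁷ J/m³.
Convert the energy scale: 8.90 eV⁴ = 8.90 × 10⁻³⁶ GeV⁴.
Result: 8.90 × 10⁻³⁶ × 2.082 × 10³⁷ = 185.3 J/m³.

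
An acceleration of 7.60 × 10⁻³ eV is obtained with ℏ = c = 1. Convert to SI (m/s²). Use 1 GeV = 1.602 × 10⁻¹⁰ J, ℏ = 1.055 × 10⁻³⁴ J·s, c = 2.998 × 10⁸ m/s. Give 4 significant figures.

3.460 × 10²¹ m/s²

Acceleration is [L]/[T]² = c·[E]/ℏ.
1 GeV → c/ℏ × (1 GeV in J) = 4.552 × 10³² m/s².
Convert the energy scale: 7.60 × 10⁻³ eV = 7.60 × 10⁻¹² GeV.
Result: 7.60 × 10⁻¹² × 4.552 × 10³² = 3.460 × 10²¹ m/s².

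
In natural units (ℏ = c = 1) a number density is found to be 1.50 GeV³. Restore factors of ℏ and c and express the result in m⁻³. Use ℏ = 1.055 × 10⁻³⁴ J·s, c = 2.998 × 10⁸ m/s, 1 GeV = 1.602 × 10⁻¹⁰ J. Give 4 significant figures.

Number density is [L]⁻³ = [E]³/(ℏc)³.
1 GeV³ → 1/(ℏc)³ × (1 GeV in J)³ = 1.299 × 10⁴⁷ m⁻³.
Result: 1.50 × 1.299 × 10⁴⁷ = 1.949 × 10⁴⁷ m⁻³.

1.949 × 10⁴⁷ m⁻³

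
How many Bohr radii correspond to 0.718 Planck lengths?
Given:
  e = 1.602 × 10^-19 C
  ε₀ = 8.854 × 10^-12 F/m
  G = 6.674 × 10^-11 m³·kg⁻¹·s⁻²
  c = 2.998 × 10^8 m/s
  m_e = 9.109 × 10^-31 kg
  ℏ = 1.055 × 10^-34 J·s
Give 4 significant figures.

2.191 × 10^-25

Planck length: ℓ_P = √(ℏG/c³) = 1.616 × 10^-35 m
Bohr radius: a₀ = 4πε₀ℏ²/(m_e e²) = 5.297 × 10^-11 m
0.718 × 1.616 × 10^-35 / 5.297 × 10^-11 = 2.191 × 10^-25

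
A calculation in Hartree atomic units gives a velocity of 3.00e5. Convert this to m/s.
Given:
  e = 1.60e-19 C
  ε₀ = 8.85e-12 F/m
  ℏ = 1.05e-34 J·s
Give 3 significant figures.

6.58e11 m/s

One atomic unit of velocity: v_au = e²/(4πε₀ℏ) = 2.19e6 m/s.
3.00e5 × 2.19e6 m/s = 6.58e11 m/s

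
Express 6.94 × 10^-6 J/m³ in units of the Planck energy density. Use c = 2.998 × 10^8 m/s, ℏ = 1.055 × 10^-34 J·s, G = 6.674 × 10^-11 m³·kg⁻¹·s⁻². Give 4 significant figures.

1.498 × 10^-119

Planck energy density: u_P = c⁷/(ℏG²) = 4.632 × 10^113 J/m³.
6.94 × 10^-6 / 4.632 × 10^113 = 1.498 × 10^-119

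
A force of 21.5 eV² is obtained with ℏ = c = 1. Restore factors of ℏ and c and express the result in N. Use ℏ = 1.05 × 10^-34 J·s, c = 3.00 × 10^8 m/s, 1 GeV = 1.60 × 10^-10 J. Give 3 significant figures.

1.75 × 10^-11 N

Force is [E]/[L] = [E]²/(ℏc); restore (ℏc)⁻¹.
1 GeV² → 1/(ℏc) × (1 GeV in J)² = 8.13 × 10^5 N.
Convert the energy scale: 21.5 eV² = 2.15 × 10^-17 GeV².
Result: 2.15 × 10^-17 × 8.13 × 10^5 = 1.75 × 10^-11 N.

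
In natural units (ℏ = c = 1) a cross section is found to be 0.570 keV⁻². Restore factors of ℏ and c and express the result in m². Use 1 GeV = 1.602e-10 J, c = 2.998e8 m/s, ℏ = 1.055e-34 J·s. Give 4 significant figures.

Area is [L]² = [E]⁻²·(ℏc)²; restore (ℏc)².
1 GeV⁻² → (ℏc)² × (1 GeV in J)⁻² = 3.898e-32 m².
Convert the energy scale: 0.570 keV⁻² = 5.70e11 GeV⁻².
Result: 5.70e11 × 3.898e-32 = 2.222e-20 m².

2.222e-20 m²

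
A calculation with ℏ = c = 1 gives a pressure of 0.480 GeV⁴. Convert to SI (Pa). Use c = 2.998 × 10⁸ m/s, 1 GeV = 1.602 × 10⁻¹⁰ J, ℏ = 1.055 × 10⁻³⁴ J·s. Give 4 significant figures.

Pressure is [E]/[L]³ = [E]⁴/(ℏc)³.
1 GeV⁴ → 1/(ℏc)³ × (1 GeV in J)⁴ = 2.082 × 10³⁷ Pa.
Result: 0.480 × 2.082 × 10³⁷ = 9.992 × 10³⁶ Pa.

9.992 × 10³⁶ Pa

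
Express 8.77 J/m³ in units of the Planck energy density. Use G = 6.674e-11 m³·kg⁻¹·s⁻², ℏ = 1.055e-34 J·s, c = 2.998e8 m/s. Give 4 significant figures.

Planck energy density: u_P = c⁷/(ℏG²) = 4.632e113 J/m³.
8.77 / 4.632e113 = 1.893e-113

1.893e-113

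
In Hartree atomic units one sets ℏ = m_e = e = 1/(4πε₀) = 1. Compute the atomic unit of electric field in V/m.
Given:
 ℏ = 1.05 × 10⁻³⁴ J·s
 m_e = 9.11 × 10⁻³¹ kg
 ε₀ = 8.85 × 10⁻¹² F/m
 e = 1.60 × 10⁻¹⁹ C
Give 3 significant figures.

5.20 × 10¹¹ V/m

E_au = E_h/(e a₀) = m_e²e⁵/((4πε₀)³ℏ⁴)
E_h = 4.38 × 10⁻¹⁸ J
a₀ = 5.26 × 10⁻¹¹ m
E_h/(e·a₀) = 5.20 × 10¹¹ V/m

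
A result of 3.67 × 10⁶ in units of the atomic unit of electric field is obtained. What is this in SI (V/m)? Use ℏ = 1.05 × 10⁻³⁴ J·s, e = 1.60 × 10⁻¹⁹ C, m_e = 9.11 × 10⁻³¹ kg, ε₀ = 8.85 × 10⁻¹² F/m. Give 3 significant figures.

1.91 × 10¹⁸ V/m

One atomic unit of electric field: E_au = E_h/(e a₀) = m_e²e⁵/((4πε₀)³ℏ⁴) = 5.20 × 10¹¹ V/m.
3.67 × 10⁶ × 5.20 × 10¹¹ V/m = 1.91 × 10¹⁸ V/m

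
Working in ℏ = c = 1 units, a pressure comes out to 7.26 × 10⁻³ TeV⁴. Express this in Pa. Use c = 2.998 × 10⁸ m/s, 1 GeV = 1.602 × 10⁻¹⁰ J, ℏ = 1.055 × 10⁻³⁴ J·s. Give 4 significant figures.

1.511 × 10⁴⁷ Pa

Pressure is [E]/[L]³ = [E]⁴/(ℏc)³.
1 GeV⁴ → 1/(ℏc)³ × (1 GeV in J)⁴ = 2.082 × 10³⁷ Pa.
Convert the energy scale: 7.26 × 10⁻³ TeV⁴ = 7.26 × 10⁹ GeV⁴.
Result: 7.26 × 10⁹ × 2.082 × 10³⁷ = 1.511 × 10⁴⁷ Pa.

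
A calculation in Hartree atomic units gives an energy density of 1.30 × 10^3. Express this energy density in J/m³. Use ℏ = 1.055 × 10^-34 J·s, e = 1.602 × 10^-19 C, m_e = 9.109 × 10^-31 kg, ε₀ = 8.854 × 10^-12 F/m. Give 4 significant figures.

3.808 × 10^16 J/m³

One atomic unit of energy density: u_au = E_h/a₀³ = m_e⁴e¹⁰/((4πε₀)⁵ℏ⁸) = 2.929 × 10^13 J/m³.
1.30 × 10^3 × 2.929 × 10^13 J/m³ = 3.808 × 10^16 J/m³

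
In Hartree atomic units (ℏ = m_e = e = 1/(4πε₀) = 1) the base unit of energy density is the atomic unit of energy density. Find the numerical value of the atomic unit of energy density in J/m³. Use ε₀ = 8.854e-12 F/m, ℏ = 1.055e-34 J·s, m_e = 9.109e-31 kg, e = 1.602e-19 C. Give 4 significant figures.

2.929e13 J/m³

u_au = E_h/a₀³ = m_e⁴e¹⁰/((4πε₀)⁵ℏ⁸)
E_h = 4.354e-18 J
a₀ = 5.297e-11 m
E_h/a₀³ = 2.929e13 J/m³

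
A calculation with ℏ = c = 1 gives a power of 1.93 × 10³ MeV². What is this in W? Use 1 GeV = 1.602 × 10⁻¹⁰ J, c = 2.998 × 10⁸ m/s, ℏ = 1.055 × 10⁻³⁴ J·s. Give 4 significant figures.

Power is [E]/[T] = [E]²/ℏ.
1 GeV² → 1/ℏ × (1 GeV in J)² = 2.433 × 10¹⁴ W.
Convert the energy scale: 1.93 × 10³ MeV² = 1.93 × 10⁻³ GeV².
Result: 1.93 × 10⁻³ × 2.433 × 10¹⁴ = 4.695 × 10¹¹ W.

4.695 × 10¹¹ W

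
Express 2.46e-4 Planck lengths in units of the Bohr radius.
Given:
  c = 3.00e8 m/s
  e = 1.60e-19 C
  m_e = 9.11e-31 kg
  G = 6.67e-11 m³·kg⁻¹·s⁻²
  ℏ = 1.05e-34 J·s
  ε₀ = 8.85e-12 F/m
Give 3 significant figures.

7.54e-29

Planck length: ℓ_P = √(ℏG/c³) = 1.61e-35 m
Bohr radius: a₀ = 4πε₀ℏ²/(m_e e²) = 5.26e-11 m
2.46e-4 × 1.61e-35 / 5.26e-11 = 7.54e-29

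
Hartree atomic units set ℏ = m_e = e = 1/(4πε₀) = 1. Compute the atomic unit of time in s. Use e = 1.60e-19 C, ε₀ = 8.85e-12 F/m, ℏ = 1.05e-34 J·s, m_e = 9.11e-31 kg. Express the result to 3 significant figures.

2.40e-17 s

From ℏ = m_e = e = 1/(4πε₀) = 1 the time scale is τ_au = (4πε₀)²ℏ³/(m_e e⁴).
E_h = 4.38e-18 J
ℏ/E_h = 2.40e-17 s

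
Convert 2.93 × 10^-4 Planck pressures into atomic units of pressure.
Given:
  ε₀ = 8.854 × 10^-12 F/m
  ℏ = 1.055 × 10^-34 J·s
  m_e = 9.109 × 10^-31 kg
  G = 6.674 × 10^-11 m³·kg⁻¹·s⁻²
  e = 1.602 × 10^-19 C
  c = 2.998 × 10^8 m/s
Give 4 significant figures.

Planck pressure: p_P = c⁷/(ℏG²) = 4.632 × 10^113 Pa
atomic unit of pressure: P_au = E_h/a₀³ = m_e⁴e¹⁰/((4πε₀)⁵ℏ⁸) = 2.929 × 10^13 Pa
2.93 × 10^-4 × 4.632 × 10^113 / 2.929 × 10^13 = 4.634 × 10^96

4.634 × 10^96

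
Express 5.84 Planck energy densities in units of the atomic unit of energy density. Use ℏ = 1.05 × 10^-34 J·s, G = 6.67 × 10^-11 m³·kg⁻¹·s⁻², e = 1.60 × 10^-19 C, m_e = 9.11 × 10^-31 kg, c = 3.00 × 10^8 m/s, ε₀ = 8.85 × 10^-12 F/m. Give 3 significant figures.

9.07 × 10^100

Planck energy density: u_P = c⁷/(ℏG²) = 4.68 × 10^113 J/m³
atomic unit of energy density: u_au = E_h/a₀³ = m_e⁴e¹⁰/((4πε₀)⁵ℏ⁸) = 3.01 × 10^13 J/m³
5.84 × 4.68 × 10^113 / 3.01 × 10^13 = 9.07 × 10^100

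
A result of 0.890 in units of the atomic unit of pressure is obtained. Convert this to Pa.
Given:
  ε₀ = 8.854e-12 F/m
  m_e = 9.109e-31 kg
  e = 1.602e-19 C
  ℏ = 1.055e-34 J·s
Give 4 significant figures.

2.607e13 Pa

One atomic unit of pressure: P_au = E_h/a₀³ = m_e⁴e¹⁰/((4πε₀)⁵ℏ⁸) = 2.929e13 Pa.
0.890 × 2.929e13 Pa = 2.607e13 Pa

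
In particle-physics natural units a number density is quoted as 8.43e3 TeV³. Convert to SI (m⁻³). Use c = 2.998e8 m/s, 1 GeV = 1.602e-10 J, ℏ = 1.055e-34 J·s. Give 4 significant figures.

1.095e60 m⁻³

Number density is [L]⁻³ = [E]³/(ℏc)³.
1 GeV³ → 1/(ℏc)³ × (1 GeV in J)³ = 1.299e47 m⁻³.
Convert the energy scale: 8.43e3 TeV³ = 8.43e12 GeV³.
Result: 8.43e12 × 1.299e47 = 1.095e60 m⁻³.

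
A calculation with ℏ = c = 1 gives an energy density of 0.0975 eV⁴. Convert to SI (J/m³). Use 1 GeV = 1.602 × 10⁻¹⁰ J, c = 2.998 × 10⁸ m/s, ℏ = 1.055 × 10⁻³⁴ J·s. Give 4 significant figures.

2.030 J/m³

[E]/[L]³ = [E]⁴/(ℏc)³; restore (ℏc)⁻³.
1 GeV⁴ → 1/(ℏc)³ × (1 GeV in J)⁴ = 2.082 × 10³⁷ J/m³.
Convert the energy scale: 0.0975 eV⁴ = 9.75 × 10⁻³⁸ GeV⁴.
Result: 9.75 × 10⁻³⁸ × 2.082 × 10³⁷ = 2.030 J/m³.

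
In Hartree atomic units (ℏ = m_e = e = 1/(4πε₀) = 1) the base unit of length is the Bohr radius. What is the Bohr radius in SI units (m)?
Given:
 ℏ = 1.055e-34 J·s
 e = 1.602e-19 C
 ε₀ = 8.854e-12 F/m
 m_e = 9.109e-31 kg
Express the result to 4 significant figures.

a₀ = 4πε₀ℏ²/(m_e e²)
  = 1.238e-78 / 2.338e-68
  = 5.297e-11 m

5.297e-11 m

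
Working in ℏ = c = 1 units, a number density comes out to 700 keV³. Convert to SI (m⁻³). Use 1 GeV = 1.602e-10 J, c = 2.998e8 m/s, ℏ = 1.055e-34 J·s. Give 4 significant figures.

9.096e31 m⁻³

Number density is [L]⁻³ = [E]³/(ℏc)³.
1 GeV³ → 1/(ℏc)³ × (1 GeV in J)³ = 1.299e47 m⁻³.
Convert the energy scale: 700 keV³ = 7.00e-16 GeV³.
Result: 7.00e-16 × 1.299e47 = 9.096e31 m⁻³.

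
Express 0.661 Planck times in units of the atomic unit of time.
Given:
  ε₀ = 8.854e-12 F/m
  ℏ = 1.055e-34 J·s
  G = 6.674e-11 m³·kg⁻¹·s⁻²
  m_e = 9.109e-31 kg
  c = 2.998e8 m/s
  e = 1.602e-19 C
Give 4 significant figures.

1.471e-27

Planck time: t_P = √(ℏG/c⁵) = 5.392e-44 s
atomic unit of time: τ_au = (4πε₀)²ℏ³/(m_e e⁴) = 2.423e-17 s
0.661 × 5.392e-44 / 2.423e-17 = 1.471e-27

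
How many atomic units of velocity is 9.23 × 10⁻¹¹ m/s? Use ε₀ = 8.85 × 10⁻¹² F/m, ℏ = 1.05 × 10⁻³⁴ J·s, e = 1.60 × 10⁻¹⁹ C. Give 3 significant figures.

atomic unit of velocity: v_au = e²/(4πε₀ℏ) = 2.19 × 10⁶ m/s.
9.23 × 10⁻¹¹ / 2.19 × 10⁶ = 4.21 × 10⁻¹⁷

4.21 × 10⁻¹⁷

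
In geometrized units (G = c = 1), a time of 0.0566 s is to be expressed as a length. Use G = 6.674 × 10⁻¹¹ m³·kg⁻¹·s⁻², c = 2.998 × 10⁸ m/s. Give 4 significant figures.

Time → length via c.
0.0566 s × (c) = 1.697 × 10⁷ m

1.697 × 10⁷ m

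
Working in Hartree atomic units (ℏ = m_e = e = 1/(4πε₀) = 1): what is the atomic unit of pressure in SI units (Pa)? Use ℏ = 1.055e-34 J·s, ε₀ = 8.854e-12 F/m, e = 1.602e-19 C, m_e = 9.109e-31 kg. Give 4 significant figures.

Dimensional analysis gives P_au = E_h/a₀³ = m_e⁴e¹⁰/((4πε₀)⁵ℏ⁸).
E_h = 4.354e-18 J
a₀ = 5.297e-11 m
E_h/a₀³ = 2.929e13 Pa

2.929e13 Pa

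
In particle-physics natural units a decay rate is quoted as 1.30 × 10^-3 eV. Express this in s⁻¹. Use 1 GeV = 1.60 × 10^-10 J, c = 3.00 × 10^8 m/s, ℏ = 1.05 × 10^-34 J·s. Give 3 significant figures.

1.98 × 10^12 s⁻¹

A rate is [E]/ℏ; divide by ℏ.
1 GeV → 1/ℏ × (1 GeV in J) = 1.52 × 10^24 s⁻¹.
Convert the energy scale: 1.30 × 10^-3 eV = 1.30 × 10^-12 GeV.
Result: 1.30 × 10^-12 × 1.52 × 10^24 = 1.98 × 10^12 s⁻¹.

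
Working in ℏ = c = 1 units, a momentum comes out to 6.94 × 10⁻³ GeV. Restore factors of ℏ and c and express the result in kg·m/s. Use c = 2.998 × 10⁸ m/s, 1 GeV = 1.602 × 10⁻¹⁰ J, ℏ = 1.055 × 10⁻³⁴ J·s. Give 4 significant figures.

Momentum is [E]/c; divide by c.
1 GeV → 1/c × (1 GeV in J) = 5.344 × 10⁻¹⁹ kg·m/s.
Result: 6.94 × 10⁻³ × 5.344 × 10⁻¹⁹ = 3.708 × 10⁻²¹ kg·m/s.

3.708 × 10⁻²¹ kg·m/s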